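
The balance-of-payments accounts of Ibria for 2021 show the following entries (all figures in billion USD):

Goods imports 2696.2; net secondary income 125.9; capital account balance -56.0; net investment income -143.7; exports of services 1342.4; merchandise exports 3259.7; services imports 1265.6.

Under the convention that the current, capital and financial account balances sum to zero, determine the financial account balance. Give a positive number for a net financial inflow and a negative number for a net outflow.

-566.5

Goods balance = 3259.7 - 2696.2 = 563.5
Services balance = 1342.4 - 1265.6 = 76.8
Trade balance (goods + services) = 563.5 + 76.8 = 640.3
Net primary income = -143.7
Net secondary income = 125.9
Current account = 640.3 + (-143.7) + 125.9 = 622.5
Financial account = -(622.5 + (-56.0)) = -566.5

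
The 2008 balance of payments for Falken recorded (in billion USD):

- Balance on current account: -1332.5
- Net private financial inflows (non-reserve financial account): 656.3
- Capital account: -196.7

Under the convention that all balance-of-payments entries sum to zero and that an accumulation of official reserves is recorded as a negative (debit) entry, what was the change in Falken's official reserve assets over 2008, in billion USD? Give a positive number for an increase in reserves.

-872.9

Official reserve transactions balance = -((-1332.5) + (-196.7) + 656.3) = 872.9
An accumulation of reserves is recorded as a debit (negative entry), so the change in the stock of reserves is the negative of that balance.
Change in official reserves = -(872.9) = -872.9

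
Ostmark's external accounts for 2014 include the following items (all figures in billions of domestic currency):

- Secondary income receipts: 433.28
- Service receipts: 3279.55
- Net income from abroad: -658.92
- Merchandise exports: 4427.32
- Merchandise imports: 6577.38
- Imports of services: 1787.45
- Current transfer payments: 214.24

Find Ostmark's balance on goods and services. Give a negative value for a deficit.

Goods balance = 4427.32 - 6577.38 = -2150.06
Services balance = 3279.55 - 1787.45 = 1492.10
Trade balance (goods + services) = -2150.06 + 1492.10 = -657.96

-657.96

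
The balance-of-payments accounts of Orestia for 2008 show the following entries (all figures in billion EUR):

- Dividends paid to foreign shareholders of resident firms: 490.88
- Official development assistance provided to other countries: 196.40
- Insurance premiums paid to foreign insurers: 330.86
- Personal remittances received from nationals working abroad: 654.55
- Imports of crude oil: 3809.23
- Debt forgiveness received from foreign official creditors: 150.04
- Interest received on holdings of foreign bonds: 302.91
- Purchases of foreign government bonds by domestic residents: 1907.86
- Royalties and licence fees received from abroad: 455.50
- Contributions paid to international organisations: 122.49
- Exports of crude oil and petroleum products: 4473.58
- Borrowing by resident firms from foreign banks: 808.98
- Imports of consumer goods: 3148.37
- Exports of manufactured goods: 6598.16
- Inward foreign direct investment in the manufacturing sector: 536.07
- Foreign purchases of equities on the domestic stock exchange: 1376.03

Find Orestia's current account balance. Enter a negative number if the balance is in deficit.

4386.47

Goods: 6598.16 - 3809.23 - 3148.37 + 4473.58 = 4114.14
Services: -330.86 + 455.50 = 124.64
Primary income: -490.88 + 302.91 = -187.97
Secondary income: -196.40 + 654.55 - 122.49 = 335.66
Current account = 4114.14 + 124.64 + (-187.97) + 335.66 = 4386.47
(Excluded from the current account — capital account: debt forgiveness received from foreign official creditors 150.04; financial account: purchases of foreign government bonds by domestic residents 1907.86, borrowing by resident firms from foreign banks 808.98, inward foreign direct investment in the manufacturing sector 536.07, foreign purchases of equities on the domestic stock exchange 1376.03.)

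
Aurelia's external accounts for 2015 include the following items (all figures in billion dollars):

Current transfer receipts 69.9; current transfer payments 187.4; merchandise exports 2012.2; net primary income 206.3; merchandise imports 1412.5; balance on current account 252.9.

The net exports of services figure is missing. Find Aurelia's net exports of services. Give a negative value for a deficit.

-435.6

Current account = goods balance + services balance + net primary income + net secondary income
Sum of the known components = 688.5
Net exports of services = CA - (known components) = 252.9 - 688.5 = -435.6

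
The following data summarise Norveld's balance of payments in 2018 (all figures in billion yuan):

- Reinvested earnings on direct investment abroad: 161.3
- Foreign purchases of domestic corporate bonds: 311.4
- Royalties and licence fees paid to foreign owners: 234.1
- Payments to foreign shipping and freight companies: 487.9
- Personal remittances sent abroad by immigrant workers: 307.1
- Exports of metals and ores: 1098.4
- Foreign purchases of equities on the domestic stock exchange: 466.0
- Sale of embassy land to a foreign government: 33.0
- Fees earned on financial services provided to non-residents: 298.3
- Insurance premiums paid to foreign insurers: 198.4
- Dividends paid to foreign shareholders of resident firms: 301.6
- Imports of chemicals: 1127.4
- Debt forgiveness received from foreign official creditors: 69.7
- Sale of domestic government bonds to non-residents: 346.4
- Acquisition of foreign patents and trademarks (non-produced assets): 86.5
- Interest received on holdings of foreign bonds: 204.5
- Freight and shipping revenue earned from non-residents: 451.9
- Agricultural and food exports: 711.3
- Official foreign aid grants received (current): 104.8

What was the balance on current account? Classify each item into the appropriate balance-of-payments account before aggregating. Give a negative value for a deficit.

374.0

Goods: 1098.4 + 711.3 - 1127.4 = 682.3
Services: 451.9 - 487.9 - 198.4 + 298.3 - 234.1 = -170.2
Primary income: 204.5 + 161.3 - 301.6 = 64.2
Secondary income: 104.8 - 307.1 = -202.3
Current account = 682.3 + (-170.2) + 64.2 + (-202.3) = 374.0
(Excluded from the current account — financial account: foreign purchases of domestic corporate bonds 311.4, foreign purchases of equities on the domestic stock exchange 466.0, sale of domestic government bonds to non-residents 346.4; capital account: sale of embassy land to a foreign government 33.0, debt forgiveness received from foreign official creditors 69.7, acquisition of foreign patents and trademarks (non-produced assets) 86.5.)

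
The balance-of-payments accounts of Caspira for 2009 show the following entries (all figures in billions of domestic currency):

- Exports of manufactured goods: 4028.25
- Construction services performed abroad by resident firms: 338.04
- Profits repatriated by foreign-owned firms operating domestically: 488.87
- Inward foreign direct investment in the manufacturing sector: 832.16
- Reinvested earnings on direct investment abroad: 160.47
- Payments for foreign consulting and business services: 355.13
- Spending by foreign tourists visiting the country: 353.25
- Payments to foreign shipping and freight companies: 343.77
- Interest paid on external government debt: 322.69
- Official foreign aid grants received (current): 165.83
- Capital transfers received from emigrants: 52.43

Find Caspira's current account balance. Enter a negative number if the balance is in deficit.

Goods: 4028.25
Services: 353.25 - 355.13 + 338.04 - 343.77 = -7.61
Primary income: 160.47 - 322.69 - 488.87 = -651.09
Secondary income: 165.83
Current account = 4028.25 + (-7.61) + (-651.09) + 165.83 = 3535.38
(Excluded from the current account — financial account: inward foreign direct investment in the manufacturing sector 832.16; capital account: capital transfers received from emigrants 52.43.)

3535.38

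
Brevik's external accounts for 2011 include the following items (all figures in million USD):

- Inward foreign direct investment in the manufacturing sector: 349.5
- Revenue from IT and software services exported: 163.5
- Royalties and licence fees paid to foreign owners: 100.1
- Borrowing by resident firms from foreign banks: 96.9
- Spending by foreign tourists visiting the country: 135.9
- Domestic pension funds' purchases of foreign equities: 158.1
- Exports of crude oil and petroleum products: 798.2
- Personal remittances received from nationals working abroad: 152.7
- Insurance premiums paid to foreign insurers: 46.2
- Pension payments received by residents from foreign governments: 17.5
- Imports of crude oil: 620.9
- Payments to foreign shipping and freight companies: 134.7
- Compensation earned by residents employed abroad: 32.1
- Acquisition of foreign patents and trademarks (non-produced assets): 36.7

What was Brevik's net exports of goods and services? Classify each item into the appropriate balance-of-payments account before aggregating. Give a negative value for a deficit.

Goods: 798.2 - 620.9 = 177.3
Services: -100.1 + 163.5 - 46.2 - 134.7 + 135.9 = 18.4
Trade balance = 177.3 + 18.4 = 195.7
(Excluded from the trade balance — financial account: inward foreign direct investment in the manufacturing sector 349.5, borrowing by resident firms from foreign banks 96.9, domestic pension funds' purchases of foreign equities 158.1; secondary income: personal remittances received from nationals working abroad 152.7, pension payments received by residents from foreign governments 17.5; primary income: compensation earned by residents employed abroad 32.1; capital account: acquisition of foreign patents and trademarks (non-produced assets) 36.7.)

195.7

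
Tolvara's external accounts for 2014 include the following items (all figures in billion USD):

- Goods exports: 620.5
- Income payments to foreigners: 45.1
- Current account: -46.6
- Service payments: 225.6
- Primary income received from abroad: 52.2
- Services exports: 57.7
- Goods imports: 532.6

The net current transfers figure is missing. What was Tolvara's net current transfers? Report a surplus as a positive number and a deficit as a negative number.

26.3

Current account = goods balance + services balance + net primary income + net secondary income
Sum of the known components = -72.9
Net current transfers = CA - (known components) = -46.6 - (-72.9) = 26.3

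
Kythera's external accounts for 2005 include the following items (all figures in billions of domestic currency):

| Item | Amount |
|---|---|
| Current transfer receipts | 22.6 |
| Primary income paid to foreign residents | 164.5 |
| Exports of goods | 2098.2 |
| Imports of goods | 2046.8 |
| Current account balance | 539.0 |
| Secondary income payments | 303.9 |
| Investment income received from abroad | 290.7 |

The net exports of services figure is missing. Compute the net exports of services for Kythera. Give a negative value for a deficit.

Current account = goods balance + services balance + net primary income + net secondary income
Sum of the known components = -103.7
Net exports of services = CA - (known components) = 539.0 - (-103.7) = 642.7

642.7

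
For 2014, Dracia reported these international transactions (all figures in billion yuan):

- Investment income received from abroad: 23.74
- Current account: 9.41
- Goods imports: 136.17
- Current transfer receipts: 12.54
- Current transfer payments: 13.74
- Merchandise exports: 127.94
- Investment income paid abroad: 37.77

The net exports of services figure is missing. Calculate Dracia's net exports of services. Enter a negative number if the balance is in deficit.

32.87

Current account = goods balance + services balance + net primary income + net secondary income
Sum of the known components = -23.46
Net exports of services = CA - (known components) = 9.41 - (-23.46) = 32.87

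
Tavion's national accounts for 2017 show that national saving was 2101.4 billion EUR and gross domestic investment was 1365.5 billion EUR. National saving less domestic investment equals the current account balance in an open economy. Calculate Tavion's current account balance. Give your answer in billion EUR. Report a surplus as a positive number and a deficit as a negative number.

735.9

CA = S - I = 2101.4 - 1365.5 = 735.9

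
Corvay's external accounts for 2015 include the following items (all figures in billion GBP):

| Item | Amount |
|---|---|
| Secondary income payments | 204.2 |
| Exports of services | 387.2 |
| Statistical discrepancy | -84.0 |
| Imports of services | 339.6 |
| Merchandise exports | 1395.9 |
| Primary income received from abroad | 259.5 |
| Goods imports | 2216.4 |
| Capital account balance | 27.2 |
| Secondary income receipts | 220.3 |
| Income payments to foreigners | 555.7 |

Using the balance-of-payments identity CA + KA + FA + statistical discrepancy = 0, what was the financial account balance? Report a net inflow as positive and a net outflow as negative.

1109.8

Goods balance = 1395.9 - 2216.4 = -820.5
Services balance = 387.2 - 339.6 = 47.6
Trade balance (goods + services) = -820.5 + 47.6 = -772.9
Net primary income = 259.5 - 555.7 = -296.2
Net secondary income = 220.3 - 204.2 = 16.1
Current account = -772.9 + (-296.2) + 16.1 = -1053.0
Financial account = -(-1053.0 + 27.2 + (-84.0)) = 1109.8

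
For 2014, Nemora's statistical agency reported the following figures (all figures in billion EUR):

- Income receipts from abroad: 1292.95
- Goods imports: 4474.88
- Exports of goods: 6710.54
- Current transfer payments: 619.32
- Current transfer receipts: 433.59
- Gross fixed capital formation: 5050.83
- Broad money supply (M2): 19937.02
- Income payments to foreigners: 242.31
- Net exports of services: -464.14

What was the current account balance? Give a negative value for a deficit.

Goods balance = 6710.54 - 4474.88 = 2235.66
Services balance = -464.14
Trade balance (goods + services) = 2235.66 + (-464.14) = 1771.52
Net primary income = 1292.95 - 242.31 = 1050.64
Net secondary income = 433.59 - 619.32 = -185.73
Current account = 1771.52 + 1050.64 + (-185.73) = 2636.43

2636.43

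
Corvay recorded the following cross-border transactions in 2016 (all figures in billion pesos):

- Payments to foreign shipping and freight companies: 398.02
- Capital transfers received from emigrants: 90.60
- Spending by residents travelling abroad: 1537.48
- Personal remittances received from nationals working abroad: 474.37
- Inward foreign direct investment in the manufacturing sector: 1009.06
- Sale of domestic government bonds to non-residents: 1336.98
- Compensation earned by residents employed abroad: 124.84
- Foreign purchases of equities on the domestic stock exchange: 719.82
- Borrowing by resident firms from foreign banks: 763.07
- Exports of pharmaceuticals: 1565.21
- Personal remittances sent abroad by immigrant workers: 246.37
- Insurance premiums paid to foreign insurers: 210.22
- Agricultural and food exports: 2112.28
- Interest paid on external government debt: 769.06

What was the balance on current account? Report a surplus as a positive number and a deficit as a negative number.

Goods: 2112.28 + 1565.21 = 3677.49
Services: -398.02 - 1537.48 - 210.22 = -2145.72
Primary income: -769.06 + 124.84 = -644.22
Secondary income: -246.37 + 474.37 = 228.00
Current account = 3677.49 + (-2145.72) + (-644.22) + 228.00 = 1115.55
(Excluded from the current account — capital account: capital transfers received from emigrants 90.60; financial account: inward foreign direct investment in the manufacturing sector 1009.06, sale of domestic government bonds to non-residents 1336.98, foreign purchases of equities on the domestic stock exchange 719.82, borrowing by resident firms from foreign banks 763.07.)

1115.55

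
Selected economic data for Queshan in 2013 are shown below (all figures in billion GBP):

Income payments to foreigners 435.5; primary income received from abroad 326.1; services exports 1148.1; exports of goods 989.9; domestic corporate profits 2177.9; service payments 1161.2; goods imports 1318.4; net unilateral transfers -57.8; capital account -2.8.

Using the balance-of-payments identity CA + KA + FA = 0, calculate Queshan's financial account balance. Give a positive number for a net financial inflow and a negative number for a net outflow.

511.6

Goods balance = 989.9 - 1318.4 = -328.5
Services balance = 1148.1 - 1161.2 = -13.1
Trade balance (goods + services) = -328.5 + (-13.1) = -341.6
Net primary income = 326.1 - 435.5 = -109.4
Net secondary income = -57.8
Current account = -341.6 + (-109.4) + (-57.8) = -508.8
Financial account = -(-508.8 + (-2.8)) = 511.6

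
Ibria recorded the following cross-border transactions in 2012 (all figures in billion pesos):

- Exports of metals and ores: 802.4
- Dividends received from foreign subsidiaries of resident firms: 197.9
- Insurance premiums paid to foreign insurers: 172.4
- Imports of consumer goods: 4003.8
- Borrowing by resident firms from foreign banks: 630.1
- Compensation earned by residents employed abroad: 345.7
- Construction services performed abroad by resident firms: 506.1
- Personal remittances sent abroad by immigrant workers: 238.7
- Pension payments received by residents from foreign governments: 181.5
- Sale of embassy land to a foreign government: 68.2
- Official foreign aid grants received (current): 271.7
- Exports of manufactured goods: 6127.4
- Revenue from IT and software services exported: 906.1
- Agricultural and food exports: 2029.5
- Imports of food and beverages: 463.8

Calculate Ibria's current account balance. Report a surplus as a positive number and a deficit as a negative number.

6489.6

Goods: -463.8 + 2029.5 - 4003.8 + 802.4 + 6127.4 = 4491.7
Services: 506.1 - 172.4 + 906.1 = 1239.8
Primary income: 197.9 + 345.7 = 543.6
Secondary income: -238.7 + 181.5 + 271.7 = 214.5
Current account = 4491.7 + 1239.8 + 543.6 + 214.5 = 6489.6
(Excluded from the current account — financial account: borrowing by resident firms from foreign banks 630.1; capital account: sale of embassy land to a foreign government 68.2.)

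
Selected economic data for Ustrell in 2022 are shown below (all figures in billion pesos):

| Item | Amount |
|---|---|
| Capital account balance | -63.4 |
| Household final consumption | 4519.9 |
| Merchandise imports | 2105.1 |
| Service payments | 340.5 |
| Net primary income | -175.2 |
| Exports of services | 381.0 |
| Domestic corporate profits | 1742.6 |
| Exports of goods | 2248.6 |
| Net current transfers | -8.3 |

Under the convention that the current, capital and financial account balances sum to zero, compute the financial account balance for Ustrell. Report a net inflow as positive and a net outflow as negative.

62.9

Goods balance = 2248.6 - 2105.1 = 143.5
Services balance = 381.0 - 340.5 = 40.5
Trade balance (goods + services) = 143.5 + 40.5 = 184.0
Net primary income = -175.2
Net secondary income = -8.3
Current account = 184.0 + (-175.2) + (-8.3) = 0.5
Financial account = -(0.5 + (-63.4)) = 62.9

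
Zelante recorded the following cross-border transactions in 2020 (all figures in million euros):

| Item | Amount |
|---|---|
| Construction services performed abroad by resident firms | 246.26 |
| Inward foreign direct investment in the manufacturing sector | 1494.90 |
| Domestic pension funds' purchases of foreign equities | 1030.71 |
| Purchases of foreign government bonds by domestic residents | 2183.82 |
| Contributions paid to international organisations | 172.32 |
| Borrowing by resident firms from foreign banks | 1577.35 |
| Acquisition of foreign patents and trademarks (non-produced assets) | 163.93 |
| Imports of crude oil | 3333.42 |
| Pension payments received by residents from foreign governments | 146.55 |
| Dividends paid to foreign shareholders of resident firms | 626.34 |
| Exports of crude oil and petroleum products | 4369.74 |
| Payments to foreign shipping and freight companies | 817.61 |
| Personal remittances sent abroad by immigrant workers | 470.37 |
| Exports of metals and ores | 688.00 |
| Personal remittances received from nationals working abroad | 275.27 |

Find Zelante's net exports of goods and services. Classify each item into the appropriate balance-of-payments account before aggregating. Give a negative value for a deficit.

1152.97

Goods: -3333.42 + 4369.74 + 688.00 = 1724.32
Services: -817.61 + 246.26 = -571.35
Trade balance = 1724.32 + (-571.35) = 1152.97
(Excluded from the trade balance — financial account: inward foreign direct investment in the manufacturing sector 1494.90, domestic pension funds' purchases of foreign equities 1030.71, purchases of foreign government bonds by domestic residents 2183.82, borrowing by resident firms from foreign banks 1577.35; secondary income: contributions paid to international organisations 172.32, pension payments received by residents from foreign governments 146.55, personal remittances sent abroad by immigrant workers 470.37, personal remittances received from nationals working abroad 275.27; capital account: acquisition of foreign patents and trademarks (non-produced assets) 163.93; primary income: dividends paid to foreign shareholders of resident firms 626.34.)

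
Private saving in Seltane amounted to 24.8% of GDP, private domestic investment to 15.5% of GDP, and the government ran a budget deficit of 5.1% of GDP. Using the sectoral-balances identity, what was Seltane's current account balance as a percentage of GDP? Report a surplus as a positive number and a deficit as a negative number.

4.2

By the sectoral-balances identity, CA = (S_private - I) + (T - G).
Private balance = 24.8 - 15.5 = 9.3
Government balance (T - G) = -5.1
CA = 9.3 + (-5.1) = 4.2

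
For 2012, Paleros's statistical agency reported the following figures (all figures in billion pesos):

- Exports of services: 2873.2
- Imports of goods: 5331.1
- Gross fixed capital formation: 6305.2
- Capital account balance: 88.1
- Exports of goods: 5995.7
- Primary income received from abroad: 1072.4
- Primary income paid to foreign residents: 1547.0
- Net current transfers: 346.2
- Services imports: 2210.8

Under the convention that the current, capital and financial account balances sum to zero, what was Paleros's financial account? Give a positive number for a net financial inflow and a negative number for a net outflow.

-1286.7

Goods balance = 5995.7 - 5331.1 = 664.6
Services balance = 2873.2 - 2210.8 = 662.4
Trade balance (goods + services) = 664.6 + 662.4 = 1327.0
Net primary income = 1072.4 - 1547.0 = -474.6
Net secondary income = 346.2
Current account = 1327.0 + (-474.6) + 346.2 = 1198.6
Financial account = -(1198.6 + 88.1) = -1286.7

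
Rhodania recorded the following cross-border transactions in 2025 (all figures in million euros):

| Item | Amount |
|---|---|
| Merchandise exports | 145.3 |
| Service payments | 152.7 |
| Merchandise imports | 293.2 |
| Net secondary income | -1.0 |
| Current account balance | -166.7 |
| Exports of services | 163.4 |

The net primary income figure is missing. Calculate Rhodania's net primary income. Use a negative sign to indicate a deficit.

Current account = goods balance + services balance + net primary income + net secondary income
Sum of the known components = -138.2
Net primary income = CA - (known components) = -166.7 - (-138.2) = -28.5

-28.5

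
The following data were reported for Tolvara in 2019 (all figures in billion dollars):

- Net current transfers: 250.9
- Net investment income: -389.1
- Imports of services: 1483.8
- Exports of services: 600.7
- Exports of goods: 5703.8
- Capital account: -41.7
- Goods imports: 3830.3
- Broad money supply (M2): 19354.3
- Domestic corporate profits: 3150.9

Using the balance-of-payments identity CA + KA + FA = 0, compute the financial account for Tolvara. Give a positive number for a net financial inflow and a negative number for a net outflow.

-810.5

Goods balance = 5703.8 - 3830.3 = 1873.5
Services balance = 600.7 - 1483.8 = -883.1
Trade balance (goods + services) = 1873.5 + (-883.1) = 990.4
Net primary income = -389.1
Net secondary income = 250.9
Current account = 990.4 + (-389.1) + 250.9 = 852.2
Financial account = -(852.2 + (-41.7)) = -810.5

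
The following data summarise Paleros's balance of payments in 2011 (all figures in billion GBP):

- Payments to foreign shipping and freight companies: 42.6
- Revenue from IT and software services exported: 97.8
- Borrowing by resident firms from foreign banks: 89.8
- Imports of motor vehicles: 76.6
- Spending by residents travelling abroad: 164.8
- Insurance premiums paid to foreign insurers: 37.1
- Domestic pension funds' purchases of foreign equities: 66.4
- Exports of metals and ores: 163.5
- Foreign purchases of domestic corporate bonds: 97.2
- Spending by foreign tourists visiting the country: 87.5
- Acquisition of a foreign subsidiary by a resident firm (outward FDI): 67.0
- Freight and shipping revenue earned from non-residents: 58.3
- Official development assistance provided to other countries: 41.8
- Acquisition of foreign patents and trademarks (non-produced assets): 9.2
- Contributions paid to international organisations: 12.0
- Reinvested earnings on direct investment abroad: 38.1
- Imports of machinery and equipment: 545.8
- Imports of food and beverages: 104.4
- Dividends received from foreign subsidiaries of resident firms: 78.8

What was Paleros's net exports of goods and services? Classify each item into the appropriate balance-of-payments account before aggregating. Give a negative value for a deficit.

Goods: -545.8 - 104.4 + 163.5 - 76.6 = -563.3
Services: 97.8 - 164.8 + 58.3 + 87.5 - 37.1 - 42.6 = -0.9
Trade balance = -563.3 + (-0.9) = -564.2
(Excluded from the trade balance — financial account: borrowing by resident firms from foreign banks 89.8, domestic pension funds' purchases of foreign equities 66.4, foreign purchases of domestic corporate bonds 97.2, acquisition of a foreign subsidiary by a resident firm (outward FDI) 67.0; secondary income: official development assistance provided to other countries 41.8, contributions paid to international organisations 12.0; capital account: acquisition of foreign patents and trademarks (non-produced assets) 9.2; primary income: reinvested earnings on direct investment abroad 38.1, dividends received from foreign subsidiaries of resident firms 78.8.)

-564.2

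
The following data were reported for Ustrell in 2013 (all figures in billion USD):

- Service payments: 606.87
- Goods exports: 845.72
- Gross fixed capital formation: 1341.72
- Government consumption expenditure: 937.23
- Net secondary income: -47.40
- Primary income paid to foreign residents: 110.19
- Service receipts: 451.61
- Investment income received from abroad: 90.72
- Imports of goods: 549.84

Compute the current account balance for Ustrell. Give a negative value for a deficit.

73.75

Goods balance = 845.72 - 549.84 = 295.88
Services balance = 451.61 - 606.87 = -155.26
Trade balance (goods + services) = 295.88 + (-155.26) = 140.62
Net primary income = 90.72 - 110.19 = -19.47
Net secondary income = -47.40
Current account = 140.62 + (-19.47) + (-47.40) = 73.75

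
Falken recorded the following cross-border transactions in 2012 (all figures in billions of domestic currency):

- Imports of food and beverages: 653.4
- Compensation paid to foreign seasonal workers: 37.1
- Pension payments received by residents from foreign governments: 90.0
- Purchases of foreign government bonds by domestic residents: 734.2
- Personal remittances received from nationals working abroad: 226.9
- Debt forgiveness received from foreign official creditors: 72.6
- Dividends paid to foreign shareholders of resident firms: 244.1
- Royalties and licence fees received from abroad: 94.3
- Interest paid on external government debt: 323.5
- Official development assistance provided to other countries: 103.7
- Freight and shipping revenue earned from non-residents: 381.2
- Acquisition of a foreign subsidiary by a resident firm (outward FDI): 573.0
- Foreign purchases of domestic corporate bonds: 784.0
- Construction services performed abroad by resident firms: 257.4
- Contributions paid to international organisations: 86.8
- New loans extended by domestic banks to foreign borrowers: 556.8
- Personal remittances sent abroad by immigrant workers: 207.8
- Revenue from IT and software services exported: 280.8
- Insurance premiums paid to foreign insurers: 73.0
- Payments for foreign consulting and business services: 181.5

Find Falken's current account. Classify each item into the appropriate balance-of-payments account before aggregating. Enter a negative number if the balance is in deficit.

Goods: -653.4
Services: 381.2 - 73.0 + 280.8 - 181.5 + 257.4 + 94.3 = 759.2
Primary income: -323.5 - 244.1 - 37.1 = -604.7
Secondary income: -86.8 - 103.7 - 207.8 + 90.0 + 226.9 = -81.4
Current account = (-653.4) + 759.2 + (-604.7) + (-81.4) = -580.3
(Excluded from the current account — financial account: purchases of foreign government bonds by domestic residents 734.2, acquisition of a foreign subsidiary by a resident firm (outward FDI) 573.0, foreign purchases of domestic corporate bonds 784.0, new loans extended by domestic banks to foreign borrowers 556.8; capital account: debt forgiveness received from foreign official creditors 72.6.)

-580.3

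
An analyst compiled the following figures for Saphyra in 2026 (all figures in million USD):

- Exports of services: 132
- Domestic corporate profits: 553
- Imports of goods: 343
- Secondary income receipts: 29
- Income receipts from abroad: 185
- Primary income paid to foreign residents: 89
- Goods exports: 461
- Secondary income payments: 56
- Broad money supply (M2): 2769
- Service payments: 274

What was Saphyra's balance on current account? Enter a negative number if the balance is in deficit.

Goods balance = 461 - 343 = 118
Services balance = 132 - 274 = -142
Trade balance (goods + services) = 118 + (-142) = -24
Net primary income = 185 - 89 = 96
Net secondary income = 29 - 56 = -27
Current account = -24 + 96 + (-27) = 45

45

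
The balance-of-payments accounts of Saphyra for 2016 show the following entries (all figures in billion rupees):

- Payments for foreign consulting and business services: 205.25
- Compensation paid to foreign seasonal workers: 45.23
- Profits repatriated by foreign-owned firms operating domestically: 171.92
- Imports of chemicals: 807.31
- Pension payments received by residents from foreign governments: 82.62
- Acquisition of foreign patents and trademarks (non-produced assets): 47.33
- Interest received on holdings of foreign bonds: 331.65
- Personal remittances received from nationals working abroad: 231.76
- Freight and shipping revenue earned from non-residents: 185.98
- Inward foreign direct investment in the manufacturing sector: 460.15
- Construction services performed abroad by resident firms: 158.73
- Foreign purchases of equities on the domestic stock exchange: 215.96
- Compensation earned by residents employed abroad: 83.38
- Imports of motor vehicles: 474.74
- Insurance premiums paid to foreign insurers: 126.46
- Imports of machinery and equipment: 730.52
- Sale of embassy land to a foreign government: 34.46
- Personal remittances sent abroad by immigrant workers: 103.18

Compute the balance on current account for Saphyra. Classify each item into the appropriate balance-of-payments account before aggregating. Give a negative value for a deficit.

-1590.49

Goods: -807.31 - 474.74 - 730.52 = -2012.57
Services: -126.46 + 185.98 + 158.73 - 205.25 = 13.00
Primary income: -171.92 - 45.23 + 331.65 + 83.38 = 197.88
Secondary income: 82.62 - 103.18 + 231.76 = 211.20
Current account = (-2012.57) + 13.00 + 197.88 + 211.20 = -1590.49
(Excluded from the current account — capital account: acquisition of foreign patents and trademarks (non-produced assets) 47.33, sale of embassy land to a foreign government 34.46; financial account: inward foreign direct investment in the manufacturing sector 460.15, foreign purchases of equities on the domestic stock exchange 215.96.)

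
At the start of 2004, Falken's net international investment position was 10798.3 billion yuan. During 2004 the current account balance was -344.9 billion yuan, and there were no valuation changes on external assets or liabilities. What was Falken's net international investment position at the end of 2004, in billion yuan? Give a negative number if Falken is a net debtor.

10453.4

With no valuation effects, change in NIIP = current account = -344.9
End-of-year NIIP = 10798.3 + (-344.9) = 10453.4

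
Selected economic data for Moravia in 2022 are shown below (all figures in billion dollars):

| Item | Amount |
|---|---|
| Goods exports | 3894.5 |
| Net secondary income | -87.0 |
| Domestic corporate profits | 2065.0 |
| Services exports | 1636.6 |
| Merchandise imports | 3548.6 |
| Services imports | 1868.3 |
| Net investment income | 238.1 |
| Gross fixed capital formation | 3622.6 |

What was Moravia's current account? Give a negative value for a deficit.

265.3

Goods balance = 3894.5 - 3548.6 = 345.9
Services balance = 1636.6 - 1868.3 = -231.7
Trade balance (goods + services) = 345.9 + (-231.7) = 114.2
Net primary income = 238.1
Net secondary income = -87.0
Current account = 114.2 + 238.1 + (-87.0) = 265.3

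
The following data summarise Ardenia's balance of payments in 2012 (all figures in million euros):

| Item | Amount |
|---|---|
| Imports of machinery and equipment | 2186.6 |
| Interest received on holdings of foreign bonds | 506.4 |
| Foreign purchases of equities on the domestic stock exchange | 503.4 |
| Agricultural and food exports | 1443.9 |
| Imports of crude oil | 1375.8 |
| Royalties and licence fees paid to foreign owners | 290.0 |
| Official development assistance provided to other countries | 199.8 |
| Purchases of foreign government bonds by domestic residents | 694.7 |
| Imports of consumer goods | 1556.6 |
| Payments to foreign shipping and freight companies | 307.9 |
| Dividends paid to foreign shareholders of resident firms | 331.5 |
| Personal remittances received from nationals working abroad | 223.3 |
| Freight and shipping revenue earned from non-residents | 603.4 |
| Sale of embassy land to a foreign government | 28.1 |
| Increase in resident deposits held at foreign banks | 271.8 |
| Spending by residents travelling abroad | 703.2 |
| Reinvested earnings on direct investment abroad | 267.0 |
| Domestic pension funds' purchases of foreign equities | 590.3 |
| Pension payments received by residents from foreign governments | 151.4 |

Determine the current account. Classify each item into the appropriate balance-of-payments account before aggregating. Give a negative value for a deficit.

Goods: 1443.9 - 1556.6 - 1375.8 - 2186.6 = -3675.1
Services: 603.4 - 703.2 - 307.9 - 290.0 = -697.7
Primary income: -331.5 + 506.4 + 267.0 = 441.9
Secondary income: 151.4 + 223.3 - 199.8 = 174.9
Current account = (-3675.1) + (-697.7) + 441.9 + 174.9 = -3756.0
(Excluded from the current account — financial account: foreign purchases of equities on the domestic stock exchange 503.4, purchases of foreign government bonds by domestic residents 694.7, increase in resident deposits held at foreign banks 271.8, domestic pension funds' purchases of foreign equities 590.3; capital account: sale of embassy land to a foreign government 28.1.)

-3756.0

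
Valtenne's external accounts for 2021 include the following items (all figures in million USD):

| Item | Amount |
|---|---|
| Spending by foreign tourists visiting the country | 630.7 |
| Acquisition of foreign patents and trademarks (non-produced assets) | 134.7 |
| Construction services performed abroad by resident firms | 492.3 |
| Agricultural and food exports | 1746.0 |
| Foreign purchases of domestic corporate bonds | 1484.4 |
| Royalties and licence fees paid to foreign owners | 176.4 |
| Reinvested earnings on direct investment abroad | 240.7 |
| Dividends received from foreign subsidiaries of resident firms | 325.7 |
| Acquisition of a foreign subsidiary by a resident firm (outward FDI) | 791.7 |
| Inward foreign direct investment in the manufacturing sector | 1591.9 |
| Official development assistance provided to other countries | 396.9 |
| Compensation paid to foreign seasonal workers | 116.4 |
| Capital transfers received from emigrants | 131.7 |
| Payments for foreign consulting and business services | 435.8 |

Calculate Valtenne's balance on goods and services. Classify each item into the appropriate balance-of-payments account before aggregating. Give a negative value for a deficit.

2256.8

Goods: 1746.0
Services: -435.8 + 492.3 - 176.4 + 630.7 = 510.8
Trade balance = 1746.0 + 510.8 = 2256.8
(Excluded from the trade balance — capital account: acquisition of foreign patents and trademarks (non-produced assets) 134.7, capital transfers received from emigrants 131.7; financial account: foreign purchases of domestic corporate bonds 1484.4, acquisition of a foreign subsidiary by a resident firm (outward FDI) 791.7, inward foreign direct investment in the manufacturing sector 1591.9; primary income: reinvested earnings on direct investment abroad 240.7, dividends received from foreign subsidiaries of resident firms 325.7, compensation paid to foreign seasonal workers 116.4; secondary income: official development assistance provided to other countries 396.9.)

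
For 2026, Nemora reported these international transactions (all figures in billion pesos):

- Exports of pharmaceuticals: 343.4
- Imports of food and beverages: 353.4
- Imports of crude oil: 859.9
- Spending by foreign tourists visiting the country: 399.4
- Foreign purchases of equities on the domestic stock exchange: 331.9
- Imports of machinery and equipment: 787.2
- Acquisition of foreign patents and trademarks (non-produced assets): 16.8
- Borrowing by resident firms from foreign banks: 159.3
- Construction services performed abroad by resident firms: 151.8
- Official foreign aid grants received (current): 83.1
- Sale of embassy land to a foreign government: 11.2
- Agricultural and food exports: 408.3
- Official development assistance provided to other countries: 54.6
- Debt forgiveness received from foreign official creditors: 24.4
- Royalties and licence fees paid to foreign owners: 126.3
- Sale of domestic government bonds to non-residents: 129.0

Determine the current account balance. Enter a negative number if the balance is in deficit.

-795.4

Goods: 343.4 + 408.3 - 353.4 - 787.2 - 859.9 = -1248.8
Services: 399.4 + 151.8 - 126.3 = 424.9
Secondary income: 83.1 - 54.6 = 28.5
Current account = (-1248.8) + 424.9 + 28.5 = -795.4
(Excluded from the current account — financial account: foreign purchases of equities on the domestic stock exchange 331.9, borrowing by resident firms from foreign banks 159.3, sale of domestic government bonds to non-residents 129.0; capital account: acquisition of foreign patents and trademarks (non-produced assets) 16.8, sale of embassy land to a foreign government 11.2, debt forgiveness received from foreign official creditors 24.4.)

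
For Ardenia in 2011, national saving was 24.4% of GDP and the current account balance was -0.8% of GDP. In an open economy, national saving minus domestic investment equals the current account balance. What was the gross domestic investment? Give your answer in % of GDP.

25.2

S - I = CA (net lending to the rest of the world).
I = S - CA = 24.4 - (-0.8) = 25.2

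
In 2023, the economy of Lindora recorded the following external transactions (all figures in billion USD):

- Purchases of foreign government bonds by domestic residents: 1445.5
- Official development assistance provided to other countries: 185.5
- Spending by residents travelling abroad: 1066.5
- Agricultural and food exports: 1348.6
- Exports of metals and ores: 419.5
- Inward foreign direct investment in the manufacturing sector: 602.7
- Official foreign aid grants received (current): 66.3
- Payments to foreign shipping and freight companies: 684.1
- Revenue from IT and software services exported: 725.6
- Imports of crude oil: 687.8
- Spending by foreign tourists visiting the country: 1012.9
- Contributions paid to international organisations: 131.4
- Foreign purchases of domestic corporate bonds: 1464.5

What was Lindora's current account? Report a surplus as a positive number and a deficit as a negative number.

Goods: 1348.6 + 419.5 - 687.8 = 1080.3
Services: 1012.9 + 725.6 - 684.1 - 1066.5 = -12.1
Secondary income: -131.4 + 66.3 - 185.5 = -250.6
Current account = 1080.3 + (-12.1) + (-250.6) = 817.6
(Excluded from the current account — financial account: purchases of foreign government bonds by domestic residents 1445.5, inward foreign direct investment in the manufacturing sector 602.7, foreign purchases of domestic corporate bonds 1464.5.)

817.6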